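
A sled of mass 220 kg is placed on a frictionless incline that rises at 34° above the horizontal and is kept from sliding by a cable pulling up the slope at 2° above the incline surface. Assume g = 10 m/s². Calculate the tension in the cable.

Take axes along and perpendicular to the incline. Weight components: W sin 34° = 1230 N down-slope, W cos 34° = 1824 N into the surface.
Along incline: T cos 2° = W sin 34° → T = 1231 N.
Perpendicular: N = W cos 34° − T sin 2° = 1781 N.

T ≈ 1230 N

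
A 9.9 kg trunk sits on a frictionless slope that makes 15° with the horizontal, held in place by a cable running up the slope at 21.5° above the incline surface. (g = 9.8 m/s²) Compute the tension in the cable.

T ≈ 27 N

Take axes along and perpendicular to the incline. Weight components: W sin 15° = 25.11 N down-slope, W cos 15° = 93.71 N into the surface.
Along incline: T cos 21.5° = W sin 15° → T = 26.99 N.
Perpendicular: N = W cos 15° − T sin 21.5° = 83.82 N.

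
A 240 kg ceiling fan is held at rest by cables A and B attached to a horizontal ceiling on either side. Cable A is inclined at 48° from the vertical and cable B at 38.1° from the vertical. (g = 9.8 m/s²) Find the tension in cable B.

Angles from the horizontal: cable A is 90° − 48° = 42°, cable B is 90° − 38.1° = 51.9°.
Weight W = 240 × 9.8 = 2352 N acts straight down.
Horizontal: T_A cos 42° = T_B cos 51.9°  →  T_A = 0.8303 T_B.
Vertical: T_A sin 42° + T_B sin 51.9° = 2352.
Substituting the horizontal relation into the vertical equation gives 1.343 T_B = 2352, so T_B = 1752 N.

T_B ≈ 1750 N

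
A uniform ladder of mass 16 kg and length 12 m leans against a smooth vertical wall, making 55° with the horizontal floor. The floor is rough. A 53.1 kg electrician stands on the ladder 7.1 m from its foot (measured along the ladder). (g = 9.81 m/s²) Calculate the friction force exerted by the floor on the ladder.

f ≈ 271 N

Torques about the foot: N_wall · 12 sin 55° = 16×9.81×6 cos 55° + 53.1×9.81×7.1 cos 55° → N_wall = 270.76 N.
ΣF_x = 0: f_floor = N_wall = 270.76 N.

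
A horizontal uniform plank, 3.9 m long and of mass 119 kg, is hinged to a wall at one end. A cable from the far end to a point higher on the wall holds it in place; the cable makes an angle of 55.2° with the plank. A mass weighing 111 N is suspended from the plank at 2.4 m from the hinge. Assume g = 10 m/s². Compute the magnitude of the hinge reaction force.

Take torques about the hinge: T sin 55.2° · 3.9 = 119×10×1.95 + 111×2.4 = 2586.9 N·m.
So T = 2586.9 / (0.8211 × 3.9) = 807.78 N.
ΣF_x = 0: H_x = T cos 55.2° = 461.01 N.
ΣF_y = 0: H_y = (119×10 + 111) − T sin 55.2° = 1301 − 663.31 = 637.69 N.
|H| = √(H_x² + H_y²) = √((461.01)² + (637.69)²) = 786.88 N.

|H| ≈ 787 N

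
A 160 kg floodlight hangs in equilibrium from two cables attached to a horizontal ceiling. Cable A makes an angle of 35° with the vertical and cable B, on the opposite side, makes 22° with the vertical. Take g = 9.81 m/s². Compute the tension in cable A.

Angles from the horizontal: cable A is 90° − 35° = 55°, cable B is 90° − 22° = 68°.
Weight W = 160 × 9.81 = 1570 N acts straight down.
Horizontal: T_A cos 55° = T_B cos 68°  →  T_B = 1.531 T_A.
Vertical: T_A sin 55° + T_B sin 68° = 1570.
Substituting the horizontal relation into the vertical equation gives 2.239 T_A = 1570, so T_A = 701.1 N.

T_A ≈ 701 N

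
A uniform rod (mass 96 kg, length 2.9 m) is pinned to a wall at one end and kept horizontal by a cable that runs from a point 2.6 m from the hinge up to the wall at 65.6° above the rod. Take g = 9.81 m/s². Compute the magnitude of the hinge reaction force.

|H| ≈ 480 N

Take torques about the hinge: T sin 65.6° · 2.6 = 96×9.81×1.45 = 1365.6 N·m.
So T = 1365.6 / (0.9107 × 2.6) = 576.72 N.
ΣF_x = 0: H_x = T cos 65.6° = 238.25 N.
ΣF_y = 0: H_y = (96×9.81) − T sin 65.6° = 941.76 − 525.21 = 416.55 N.
|H| = √(H_x² + H_y²) = √((238.25)² + (416.55)²) = 479.87 N.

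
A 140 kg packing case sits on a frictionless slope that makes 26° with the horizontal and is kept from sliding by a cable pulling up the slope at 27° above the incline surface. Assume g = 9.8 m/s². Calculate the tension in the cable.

T ≈ 675 N

Take axes along and perpendicular to the incline. Weight components: W sin 26° = 601.4 N down-slope, W cos 26° = 1233 N into the surface.
Along incline: T cos 27° = W sin 26° → T = 675 N.
Perpendicular: N = W cos 26° − T sin 27° = 926.7 N.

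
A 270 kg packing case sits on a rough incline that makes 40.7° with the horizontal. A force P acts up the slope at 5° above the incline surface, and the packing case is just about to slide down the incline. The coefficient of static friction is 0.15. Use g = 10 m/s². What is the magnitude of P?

P ≈ 1480 N

On the verge of sliding down the incline, friction equals μN and acts up the slope.
Perpendicular: N + P sin 5° = W cos 40.7° = 2047 N.
Along incline: P cos 5° + μN = W sin 40.7° with W sin 40.7° = 1761 N.
Solving the pair for P and N: P = 1479 N, N = 1918 N (and f = μN = 287.7 N).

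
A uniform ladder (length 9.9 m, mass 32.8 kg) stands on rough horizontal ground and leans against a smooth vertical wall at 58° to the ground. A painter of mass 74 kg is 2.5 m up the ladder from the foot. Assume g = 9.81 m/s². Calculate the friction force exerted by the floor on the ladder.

f ≈ 215 N

Torques about the foot: N_wall · 9.9 sin 58° = 32.8×9.81×4.95 cos 58° + 74×9.81×2.5 cos 58° → N_wall = 215.08 N.
ΣF_x = 0: f_floor = N_wall = 215.08 N.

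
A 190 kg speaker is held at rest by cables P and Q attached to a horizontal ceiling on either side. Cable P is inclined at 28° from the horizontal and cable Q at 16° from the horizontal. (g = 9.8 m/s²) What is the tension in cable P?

Weight W = 190 × 9.8 = 1862 N acts straight down.
Horizontal: T_P cos 28° = T_Q cos 16°  →  T_Q = 0.9185 T_P.
Vertical: T_P sin 28° + T_Q sin 16° = 1862.
Substituting the horizontal relation into the vertical equation gives 0.7227 T_P = 1862, so T_P = 2577 N.

T_P ≈ 2580 N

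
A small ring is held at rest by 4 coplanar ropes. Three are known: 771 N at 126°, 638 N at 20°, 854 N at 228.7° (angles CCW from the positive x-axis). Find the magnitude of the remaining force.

F ≈ 463 N

Sum the known components: ΣF_x = -417.3 N, ΣF_y = 200.4 N.
For equilibrium the remaining force must supply (−ΣF_x, −ΣF_y) = (417.3, -200.4) N.
Magnitude = √((417.3)² + (-200.4)²) = 462.9 N; direction = atan2(-200.4, 417.3) = 334.4°.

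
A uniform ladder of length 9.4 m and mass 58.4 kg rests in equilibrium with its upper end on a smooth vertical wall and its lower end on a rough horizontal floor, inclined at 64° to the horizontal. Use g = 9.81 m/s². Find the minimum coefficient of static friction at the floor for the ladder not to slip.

μ_min ≈ 0.244

ΣF_y = 0: N_floor = 58.4×9.81 = 572.9 N.
Torques about the foot: N_wall · 9.4 sin 64° = 58.4×9.81×4.7 cos 64° → N_wall = 139.71 N.
ΣF_x = 0: f_floor = N_wall = 139.71 N.
μ_min = f_floor / N_floor = 139.71 / 572.9 = 0.2439.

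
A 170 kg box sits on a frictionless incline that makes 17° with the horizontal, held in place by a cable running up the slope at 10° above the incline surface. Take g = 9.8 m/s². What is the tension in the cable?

Take axes along and perpendicular to the incline. Weight components: W sin 17° = 487.1 N down-slope, W cos 17° = 1593 N into the surface.
Along incline: T cos 10° = W sin 17° → T = 494.6 N.
Perpendicular: N = W cos 17° − T sin 10° = 1507 N.

T ≈ 495 N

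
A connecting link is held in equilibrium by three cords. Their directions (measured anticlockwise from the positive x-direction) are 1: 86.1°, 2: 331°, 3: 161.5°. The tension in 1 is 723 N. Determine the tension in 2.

T_2 ≈ 3840 N

Resolve: ΣF_x = 723 cos 86.1° + T_2 cos 331° + T_3 cos 161.5° = 0.
        ΣF_y = 723 sin 86.1° + T_2 sin 331° + T_3 sin 161.5° = 0.
The known terms sum to (49.18, 721.3) N, so 0.8746 T_2 − 0.9483 T_3 = -49.18 and -0.4848 T_2 + 0.3173 T_3 = -721.3.
Solving simultaneously: T_2 = 3839 N, T_3 = 3593 N.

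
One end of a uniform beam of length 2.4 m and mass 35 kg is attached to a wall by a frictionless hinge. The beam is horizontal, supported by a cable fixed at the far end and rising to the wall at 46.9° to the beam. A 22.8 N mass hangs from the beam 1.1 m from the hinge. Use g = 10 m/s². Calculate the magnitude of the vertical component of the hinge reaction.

Take torques about the hinge: T sin 46.9° · 2.4 = 35×10×1.2 + 22.8×1.1 = 445.08 N·m.
So T = 445.08 / (0.7302 × 2.4) = 253.98 N.
ΣF_y = 0: H_y = (35×10 + 22.8) − T sin 46.9° = 372.8 − 185.45 = 187.35 N.

|H_y| ≈ 187 N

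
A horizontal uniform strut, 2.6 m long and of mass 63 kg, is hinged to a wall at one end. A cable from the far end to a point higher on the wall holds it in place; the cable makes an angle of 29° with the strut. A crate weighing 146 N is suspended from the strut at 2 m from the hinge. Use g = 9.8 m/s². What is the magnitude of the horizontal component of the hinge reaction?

Take torques about the hinge: T sin 29° · 2.6 = 63×9.8×1.3 + 146×2 = 1094.6 N·m.
So T = 1094.6 / (0.4848 × 2.6) = 868.4 N.
ΣF_x = 0: H_x = T cos 29° = 759.52 N.

H_x ≈ 760 N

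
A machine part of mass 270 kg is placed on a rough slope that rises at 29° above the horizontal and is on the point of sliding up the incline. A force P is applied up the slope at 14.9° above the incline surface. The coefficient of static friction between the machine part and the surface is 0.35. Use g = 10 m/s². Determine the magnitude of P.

On the verge of sliding up the incline, friction equals μN and acts down the slope.
Perpendicular: N + P sin 14.9° = W cos 29° = 2361 N.
Along incline: P cos 14.9° = W sin 29° + μN  with W sin 29° = 1309 N.
Solving the pair for P and N: P = 2022 N, N = 1842 N (and f = μN = 644.6 N).

P ≈ 2020 N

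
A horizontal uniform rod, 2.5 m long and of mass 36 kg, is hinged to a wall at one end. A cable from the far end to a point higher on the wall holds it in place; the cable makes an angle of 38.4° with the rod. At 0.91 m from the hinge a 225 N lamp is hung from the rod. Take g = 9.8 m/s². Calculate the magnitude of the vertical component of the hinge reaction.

Take torques about the hinge: T sin 38.4° · 2.5 = 36×9.8×1.25 + 225×0.91 = 645.75 N·m.
So T = 645.75 / (0.6211 × 2.5) = 415.84 N.
ΣF_y = 0: H_y = (36×9.8 + 225) − T sin 38.4° = 577.8 − 258.3 = 319.5 N.

|H_y| ≈ 319 N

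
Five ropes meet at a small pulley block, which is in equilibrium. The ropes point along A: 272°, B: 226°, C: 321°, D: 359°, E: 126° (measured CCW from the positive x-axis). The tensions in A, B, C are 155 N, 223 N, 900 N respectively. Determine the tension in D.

Resolve: ΣF_x = 155 cos 272° + 223 cos 226° + 900 cos 321° + T_D cos 359° + T_E cos 126° = 0.
        ΣF_y = 155 sin 272° + 223 sin 226° + 900 sin 321° + T_D sin 359° + T_E sin 126° = 0.
The known terms sum to (549.9, -881.7) N, so 0.9998 T_D − 0.5878 T_E = -549.9 and -0.0175 T_D + 0.8090 T_E = 881.7.
Solving simultaneously: T_D = 91.84 N, T_E = 1092 N.

T_D ≈ 91.8 N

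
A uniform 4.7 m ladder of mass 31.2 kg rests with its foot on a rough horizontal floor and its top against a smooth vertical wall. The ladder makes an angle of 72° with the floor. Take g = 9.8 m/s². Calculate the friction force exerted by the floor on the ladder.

Torques about the foot: N_wall · 4.7 sin 72° = 31.2×9.8×2.35 cos 72° → N_wall = 49.674 N.
ΣF_x = 0: f_floor = N_wall = 49.674 N.

f ≈ 49.7 N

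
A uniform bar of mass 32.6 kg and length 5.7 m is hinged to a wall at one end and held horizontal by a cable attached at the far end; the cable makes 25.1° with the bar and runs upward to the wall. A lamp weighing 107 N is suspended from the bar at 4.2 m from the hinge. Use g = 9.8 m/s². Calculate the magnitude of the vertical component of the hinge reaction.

Take torques about the hinge: T sin 25.1° · 5.7 = 32.6×9.8×2.85 + 107×4.2 = 1359.9 N·m.
So T = 1359.9 / (0.4242 × 5.7) = 562.43 N.
ΣF_y = 0: H_y = (32.6×9.8 + 107) − T sin 25.1° = 426.48 − 238.58 = 187.9 N.

|H_y| ≈ 188 N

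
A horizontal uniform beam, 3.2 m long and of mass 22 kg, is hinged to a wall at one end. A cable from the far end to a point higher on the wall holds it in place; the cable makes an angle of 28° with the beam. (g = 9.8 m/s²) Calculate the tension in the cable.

T ≈ 230 N

Take torques about the hinge: T sin 28° · 3.2 = 22×9.8×1.6 = 344.96 N·m.
So T = 344.96 / (0.4695 × 3.2) = 229.62 N.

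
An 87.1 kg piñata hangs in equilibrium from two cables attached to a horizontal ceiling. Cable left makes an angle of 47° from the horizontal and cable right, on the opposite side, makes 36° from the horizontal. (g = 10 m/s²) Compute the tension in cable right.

Weight W = 87.1 × 10 = 871 N acts straight down.
Horizontal: T_left cos 47° = T_right cos 36°  →  T_left = 1.186 T_right.
Vertical: T_left sin 47° + T_right sin 36° = 871.
Substituting the horizontal relation into the vertical equation gives 1.455 T_right = 871, so T_right = 598.5 N.

T_right ≈ 598 N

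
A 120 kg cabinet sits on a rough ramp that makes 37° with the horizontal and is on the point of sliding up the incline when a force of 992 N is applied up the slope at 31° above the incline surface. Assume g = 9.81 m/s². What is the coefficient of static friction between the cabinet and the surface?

On the verge of sliding up the incline, friction is at its maximum μN and acts down the slope.
Perpendicular to incline: N = W cos 37° − P sin 31° = 940.2 − 510.9 = 429.2 N.
Along incline: P cos 31° − μN = W sin 37° → μ = −(W sin 37° − P cos 31°) / N = 0.3305.

μ ≈ 0.330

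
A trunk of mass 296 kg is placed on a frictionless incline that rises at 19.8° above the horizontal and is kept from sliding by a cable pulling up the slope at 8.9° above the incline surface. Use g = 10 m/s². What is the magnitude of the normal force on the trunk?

Take axes along and perpendicular to the incline. Weight components: W sin 19.8° = 1003 N down-slope, W cos 19.8° = 2785 N into the surface.
Along incline: T cos 8.9° = W sin 19.8° → T = 1015 N.
Perpendicular: N = W cos 19.8° − T sin 8.9° = 2628 N.

N ≈ 2630 N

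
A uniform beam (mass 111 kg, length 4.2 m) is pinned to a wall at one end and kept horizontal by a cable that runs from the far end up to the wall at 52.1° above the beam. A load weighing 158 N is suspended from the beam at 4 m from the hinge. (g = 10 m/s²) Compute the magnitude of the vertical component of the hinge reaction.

Take torques about the hinge: T sin 52.1° · 4.2 = 111×10×2.1 + 158×4 = 2963 N·m.
So T = 2963 / (0.7891 × 4.2) = 894.04 N.
ΣF_y = 0: H_y = (111×10 + 158) − T sin 52.1° = 1268 − 705.48 = 562.52 N.

|H_y| ≈ 563 N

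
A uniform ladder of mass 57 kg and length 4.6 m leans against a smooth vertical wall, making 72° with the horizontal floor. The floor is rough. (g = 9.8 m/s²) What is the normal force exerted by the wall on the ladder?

N_wall ≈ 90.8 N

Torques about the foot: N_wall · 4.6 sin 72° = 57×9.8×2.3 cos 72° → N_wall = 90.75 N.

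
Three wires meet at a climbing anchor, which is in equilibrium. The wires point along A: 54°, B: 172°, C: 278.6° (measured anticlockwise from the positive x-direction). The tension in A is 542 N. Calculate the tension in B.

T_B ≈ 397 N

Resolve: ΣF_x = 542 cos 54° + T_B cos 172° + T_C cos 278.6° = 0.
        ΣF_y = 542 sin 54° + T_B sin 172° + T_C sin 278.6° = 0.
The known terms sum to (318.6, 438.5) N, so -0.9903 T_B + 0.1495 T_C = -318.6 and 0.1392 T_B − 0.9888 T_C = -438.5.
Solving simultaneously: T_B = 397.1 N, T_C = 499.4 N.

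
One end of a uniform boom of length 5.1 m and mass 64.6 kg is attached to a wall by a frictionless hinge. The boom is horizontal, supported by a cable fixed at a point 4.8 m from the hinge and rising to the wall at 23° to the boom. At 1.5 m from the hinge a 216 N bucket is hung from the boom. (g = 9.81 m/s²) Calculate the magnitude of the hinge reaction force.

Take torques about the hinge: T sin 23° · 4.8 = 64.6×9.81×2.55 + 216×1.5 = 1940 N·m.
So T = 1940 / (0.3907 × 4.8) = 1034.4 N.
ΣF_x = 0: H_x = T cos 23° = 952.16 N.
ΣF_y = 0: H_y = (64.6×9.81 + 216) − T sin 23° = 849.73 − 404.17 = 445.56 N.
|H| = √(H_x² + H_y²) = √((952.16)² + (445.56)²) = 1051.3 N.

|H| ≈ 1050 N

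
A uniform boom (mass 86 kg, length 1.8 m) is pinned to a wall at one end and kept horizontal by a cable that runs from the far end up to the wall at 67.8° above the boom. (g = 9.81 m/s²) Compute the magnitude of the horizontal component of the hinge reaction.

H_x ≈ 172 N

Take torques about the hinge: T sin 67.8° · 1.8 = 86×9.81×0.9 = 759.29 N·m.
So T = 759.29 / (0.9259 × 1.8) = 455.6 N.
ΣF_x = 0: H_x = T cos 67.8° = 172.15 N.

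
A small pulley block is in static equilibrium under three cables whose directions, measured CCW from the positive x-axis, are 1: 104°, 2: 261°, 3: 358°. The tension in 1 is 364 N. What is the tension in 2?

Resolve: ΣF_x = 364 cos 104° + T_2 cos 261° + T_3 cos 358° = 0.
        ΣF_y = 364 sin 104° + T_2 sin 261° + T_3 sin 358° = 0.
The known terms sum to (-88.06, 353.2) N, so -0.1564 T_2 + 0.9994 T_3 = 88.06 and -0.9877 T_2 − 0.0349 T_3 = -353.2.
Solving simultaneously: T_2 = 352.5 N, T_3 = 143.3 N.

T_2 ≈ 353 N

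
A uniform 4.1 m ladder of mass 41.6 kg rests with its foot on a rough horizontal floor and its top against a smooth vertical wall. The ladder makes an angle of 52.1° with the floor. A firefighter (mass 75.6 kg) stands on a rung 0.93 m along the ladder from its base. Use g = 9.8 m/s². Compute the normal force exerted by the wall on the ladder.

Torques about the foot: N_wall · 4.1 sin 52.1° = 41.6×9.8×2.05 cos 52.1° + 75.6×9.8×0.93 cos 52.1° → N_wall = 289.51 N.

N_wall ≈ 290 N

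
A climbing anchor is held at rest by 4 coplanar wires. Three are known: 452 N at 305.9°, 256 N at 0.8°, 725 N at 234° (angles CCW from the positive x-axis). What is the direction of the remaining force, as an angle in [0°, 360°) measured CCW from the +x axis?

Sum the known components: ΣF_x = 94.87 N, ΣF_y = -949.1 N.
For equilibrium the remaining force must supply (−ΣF_x, −ΣF_y) = (-94.87, 949.1) N.
Magnitude = √((-94.87)² + (949.1)²) = 953.8 N; direction = atan2(949.1, -94.87) = 95.7°.

θ ≈ 95.7°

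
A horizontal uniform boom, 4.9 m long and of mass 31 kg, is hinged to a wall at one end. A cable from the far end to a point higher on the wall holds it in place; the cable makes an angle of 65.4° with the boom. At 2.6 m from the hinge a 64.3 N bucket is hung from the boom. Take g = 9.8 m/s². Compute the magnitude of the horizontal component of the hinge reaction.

Take torques about the hinge: T sin 65.4° · 4.9 = 31×9.8×2.45 + 64.3×2.6 = 911.49 N·m.
So T = 911.49 / (0.9092 × 4.9) = 204.59 N.
ΣF_x = 0: H_x = T cos 65.4° = 85.166 N.

H_x ≈ 85.2 N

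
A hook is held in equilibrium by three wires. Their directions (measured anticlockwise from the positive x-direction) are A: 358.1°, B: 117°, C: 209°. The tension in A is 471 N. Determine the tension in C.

T_C ≈ 413 N

Resolve: ΣF_x = 471 cos 358.1° + T_B cos 117° + T_C cos 209° = 0.
        ΣF_y = 471 sin 358.1° + T_B sin 117° + T_C sin 209° = 0.
The known terms sum to (470.7, -15.62) N, so -0.4540 T_B − 0.8746 T_C = -470.7 and 0.8910 T_B − 0.4848 T_C = 15.62.
Solving simultaneously: T_B = 242 N, T_C = 412.6 N.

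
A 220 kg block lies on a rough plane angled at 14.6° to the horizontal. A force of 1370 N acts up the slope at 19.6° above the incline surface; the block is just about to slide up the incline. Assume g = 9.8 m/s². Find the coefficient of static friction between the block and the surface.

μ ≈ 0.459

On the verge of sliding up the incline, friction is at its maximum μN and acts down the slope.
Perpendicular to incline: N = W cos 14.6° − P sin 19.6° = 2086 − 459.6 = 1627 N.
Along incline: P cos 19.6° − μN = W sin 14.6° → μ = −(W sin 14.6° − P cos 19.6°) / N = 0.4593.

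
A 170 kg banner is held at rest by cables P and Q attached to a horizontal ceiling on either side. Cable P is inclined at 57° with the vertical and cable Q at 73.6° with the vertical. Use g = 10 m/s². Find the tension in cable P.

Angles from the horizontal: cable P is 90° − 57° = 33°, cable Q is 90° − 73.6° = 16.4°.
Weight W = 170 × 10 = 1700 N acts straight down.
Horizontal: T_P cos 33° = T_Q cos 16.4°  →  T_Q = 0.8742 T_P.
Vertical: T_P sin 33° + T_Q sin 16.4° = 1700.
Substituting the horizontal relation into the vertical equation gives 0.7915 T_P = 1700, so T_P = 2148 N.

T_P ≈ 2150 N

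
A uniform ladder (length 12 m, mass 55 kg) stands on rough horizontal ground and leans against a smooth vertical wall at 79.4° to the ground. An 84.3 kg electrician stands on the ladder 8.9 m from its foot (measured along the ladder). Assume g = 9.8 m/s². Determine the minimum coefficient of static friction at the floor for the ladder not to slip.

μ_min ≈ 0.121

ΣF_y = 0: N_floor = 55×9.8 + 84.3×9.8 = 1365.1 N.
Torques about the foot: N_wall · 12 sin 79.4° = 55×9.8×6 cos 79.4° + 84.3×9.8×8.9 cos 79.4° → N_wall = 165.1 N.
ΣF_x = 0: f_floor = N_wall = 165.1 N.
μ_min = f_floor / N_floor = 165.1 / 1365.1 = 0.1209.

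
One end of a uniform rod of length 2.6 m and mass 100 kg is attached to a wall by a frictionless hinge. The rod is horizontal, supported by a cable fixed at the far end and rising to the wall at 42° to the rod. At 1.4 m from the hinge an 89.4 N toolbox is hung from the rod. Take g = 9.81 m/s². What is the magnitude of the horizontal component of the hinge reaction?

Take torques about the hinge: T sin 42° · 2.6 = 100×9.81×1.3 + 89.4×1.4 = 1400.5 N·m.
So T = 1400.5 / (0.6691 × 2.6) = 804.98 N.
ΣF_x = 0: H_x = T cos 42° = 598.22 N.

H_x ≈ 598 N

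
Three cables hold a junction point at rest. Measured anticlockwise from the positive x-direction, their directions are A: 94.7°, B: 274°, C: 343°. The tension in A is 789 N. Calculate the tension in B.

T_B ≈ 785 N

Resolve: ΣF_x = 789 cos 94.7° + T_B cos 274° + T_C cos 343° = 0.
        ΣF_y = 789 sin 94.7° + T_B sin 274° + T_C sin 343° = 0.
The known terms sum to (-64.65, 786.3) N, so 0.0698 T_B + 0.9563 T_C = 64.65 and -0.9976 T_B − 0.2924 T_C = -786.3.
Solving simultaneously: T_B = 785.2 N, T_C = 10.32 N.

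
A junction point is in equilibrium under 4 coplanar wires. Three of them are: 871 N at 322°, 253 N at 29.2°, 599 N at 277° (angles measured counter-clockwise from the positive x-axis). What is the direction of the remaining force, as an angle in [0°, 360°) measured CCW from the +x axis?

θ ≈ 134°

Sum the known components: ΣF_x = 980.2 N, ΣF_y = -1007 N.
For equilibrium the remaining force must supply (−ΣF_x, −ΣF_y) = (-980.2, 1007) N.
Magnitude = √((-980.2)² + (1007)²) = 1406 N; direction = atan2(1007, -980.2) = 134.2°.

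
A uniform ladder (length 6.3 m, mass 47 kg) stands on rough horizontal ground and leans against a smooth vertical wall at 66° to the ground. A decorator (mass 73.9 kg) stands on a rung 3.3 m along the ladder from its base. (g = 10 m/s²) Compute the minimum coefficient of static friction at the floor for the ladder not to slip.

μ_min ≈ 0.229

ΣF_y = 0: N_floor = 47×10 + 73.9×10 = 1209 N.
Torques about the foot: N_wall · 6.3 sin 66° = 47×10×3.15 cos 66° + 73.9×10×3.3 cos 66° → N_wall = 276.97 N.
ΣF_x = 0: f_floor = N_wall = 276.97 N.
μ_min = f_floor / N_floor = 276.97 / 1209 = 0.2291.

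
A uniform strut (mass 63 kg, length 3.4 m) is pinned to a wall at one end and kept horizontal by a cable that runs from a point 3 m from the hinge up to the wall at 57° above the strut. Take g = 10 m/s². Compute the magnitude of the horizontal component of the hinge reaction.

H_x ≈ 232 N

Take torques about the hinge: T sin 57° · 3 = 63×10×1.7 = 1071 N·m.
So T = 1071 / (0.8387 × 3) = 425.67 N.
ΣF_x = 0: H_x = T cos 57° = 231.84 N.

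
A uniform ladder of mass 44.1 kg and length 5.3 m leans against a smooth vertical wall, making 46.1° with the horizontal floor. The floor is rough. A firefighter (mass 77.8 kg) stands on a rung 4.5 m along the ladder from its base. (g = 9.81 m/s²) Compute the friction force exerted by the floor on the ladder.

Torques about the foot: N_wall · 5.3 sin 46.1° = 44.1×9.81×2.65 cos 46.1° + 77.8×9.81×4.5 cos 46.1° → N_wall = 831.76 N.
ΣF_x = 0: f_floor = N_wall = 831.76 N.

f ≈ 832 N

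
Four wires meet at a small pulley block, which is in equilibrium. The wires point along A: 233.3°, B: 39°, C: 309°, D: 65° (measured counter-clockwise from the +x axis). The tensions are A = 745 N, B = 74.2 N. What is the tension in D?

T_D ≈ 721 N

Resolve: ΣF_x = 745 cos 233.3° + 74.2 cos 39° + T_C cos 309° + T_D cos 65° = 0.
        ΣF_y = 745 sin 233.3° + 74.2 sin 39° + T_C sin 309° + T_D sin 65° = 0.
The known terms sum to (-387.6, -550.6) N, so 0.6293 T_C + 0.4226 T_D = 387.6 and -0.7771 T_C + 0.9063 T_D = 550.6.
Solving simultaneously: T_C = 131.9 N, T_D = 720.7 N.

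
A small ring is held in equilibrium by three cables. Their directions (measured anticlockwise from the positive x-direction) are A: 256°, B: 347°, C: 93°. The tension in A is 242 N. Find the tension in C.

Resolve: ΣF_x = 242 cos 256° + T_B cos 347° + T_C cos 93° = 0.
        ΣF_y = 242 sin 256° + T_B sin 347° + T_C sin 93° = 0.
The known terms sum to (-58.55, -234.8) N, so 0.9744 T_B − 0.0523 T_C = 58.55 and -0.2250 T_B + 0.9986 T_C = 234.8.
Solving simultaneously: T_B = 73.61 N, T_C = 251.7 N.

T_C ≈ 252 N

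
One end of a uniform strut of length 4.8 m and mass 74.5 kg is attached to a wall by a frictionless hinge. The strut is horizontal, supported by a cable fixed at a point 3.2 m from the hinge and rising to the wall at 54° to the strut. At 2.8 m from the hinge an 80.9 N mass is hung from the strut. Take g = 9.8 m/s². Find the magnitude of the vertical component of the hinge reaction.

|H_y| ≈ 193 N

Take torques about the hinge: T sin 54° · 3.2 = 74.5×9.8×2.4 + 80.9×2.8 = 1978.8 N·m.
So T = 1978.8 / (0.8090 × 3.2) = 764.34 N.
ΣF_y = 0: H_y = (74.5×9.8 + 80.9) − T sin 54° = 811 − 618.36 = 192.64 N.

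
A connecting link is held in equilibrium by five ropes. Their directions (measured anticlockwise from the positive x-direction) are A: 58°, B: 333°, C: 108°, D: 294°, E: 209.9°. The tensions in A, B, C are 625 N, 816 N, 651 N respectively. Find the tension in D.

Resolve: ΣF_x = 625 cos 58° + 816 cos 333° + 651 cos 108° + T_D cos 294° + T_E cos 209.9° = 0.
        ΣF_y = 625 sin 58° + 816 sin 333° + 651 sin 108° + T_D sin 294° + T_E sin 209.9° = 0.
The known terms sum to (857.1, 778.7) N, so 0.4067 T_D − 0.8669 T_E = -857.1 and -0.9135 T_D − 0.4985 T_E = -778.7.
Solving simultaneously: T_D = 249.1 N, T_E = 1106 N.

T_D ≈ 249 N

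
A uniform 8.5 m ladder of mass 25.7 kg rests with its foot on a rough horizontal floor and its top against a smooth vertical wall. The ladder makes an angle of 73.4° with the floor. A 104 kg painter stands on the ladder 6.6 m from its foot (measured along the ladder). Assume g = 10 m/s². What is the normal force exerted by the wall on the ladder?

Torques about the foot: N_wall · 8.5 sin 73.4° = 25.7×10×4.25 cos 73.4° + 104×10×6.6 cos 73.4° → N_wall = 279.04 N.

N_wall ≈ 279 N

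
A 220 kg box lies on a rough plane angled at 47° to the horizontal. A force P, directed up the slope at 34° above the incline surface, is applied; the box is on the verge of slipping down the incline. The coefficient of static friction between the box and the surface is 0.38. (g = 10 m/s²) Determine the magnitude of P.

P ≈ 1680 N

On the verge of sliding down the incline, friction equals μN and acts up the slope.
Perpendicular: N + P sin 34° = W cos 47° = 1500 N.
Along incline: P cos 34° + μN = W sin 47° with W sin 47° = 1609 N.
Solving the pair for P and N: P = 1685 N, N = 558.2 N (and f = μN = 212.1 N).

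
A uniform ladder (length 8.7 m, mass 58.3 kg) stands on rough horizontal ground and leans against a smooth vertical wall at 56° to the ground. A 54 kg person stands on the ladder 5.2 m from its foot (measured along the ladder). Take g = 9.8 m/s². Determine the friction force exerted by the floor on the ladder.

Torques about the foot: N_wall · 8.7 sin 56° = 58.3×9.8×4.35 cos 56° + 54×9.8×5.2 cos 56° → N_wall = 406.04 N.
ΣF_x = 0: f_floor = N_wall = 406.04 N.

f ≈ 406 N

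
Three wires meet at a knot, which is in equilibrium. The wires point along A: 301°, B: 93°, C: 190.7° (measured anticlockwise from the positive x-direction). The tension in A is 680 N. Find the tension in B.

T_B ≈ 644 N

Resolve: ΣF_x = 680 cos 301° + T_B cos 93° + T_C cos 190.7° = 0.
        ΣF_y = 680 sin 301° + T_B sin 93° + T_C sin 190.7° = 0.
The known terms sum to (350.2, -582.9) N, so -0.0523 T_B − 0.9826 T_C = -350.2 and 0.9986 T_B − 0.1857 T_C = 582.9.
Solving simultaneously: T_B = 643.6 N, T_C = 322.1 N.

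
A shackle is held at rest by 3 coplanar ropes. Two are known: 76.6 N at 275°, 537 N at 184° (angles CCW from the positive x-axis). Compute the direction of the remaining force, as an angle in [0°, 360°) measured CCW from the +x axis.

Sum the known components: ΣF_x = -529 N, ΣF_y = -113.8 N.
For equilibrium the remaining force must supply (−ΣF_x, −ΣF_y) = (529, 113.8) N.
Magnitude = √((529)² + (113.8)²) = 541.1 N; direction = atan2(113.8, 529) = 12.1°.

θ ≈ 12.1°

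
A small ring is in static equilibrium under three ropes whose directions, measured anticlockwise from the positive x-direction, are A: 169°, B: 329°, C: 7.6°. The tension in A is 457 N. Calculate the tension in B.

T_B ≈ 234 N

Resolve: ΣF_x = 457 cos 169° + T_B cos 329° + T_C cos 7.6° = 0.
        ΣF_y = 457 sin 169° + T_B sin 329° + T_C sin 7.6° = 0.
The known terms sum to (-448.6, 87.2) N, so 0.8572 T_B + 0.9912 T_C = 448.6 and -0.5150 T_B + 0.1323 T_C = -87.2.
Solving simultaneously: T_B = 233.6 N, T_C = 250.5 N.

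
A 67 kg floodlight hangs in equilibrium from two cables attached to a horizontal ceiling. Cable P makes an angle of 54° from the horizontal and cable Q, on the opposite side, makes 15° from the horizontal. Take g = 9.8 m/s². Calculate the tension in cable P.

Weight W = 67 × 9.8 = 656.6 N acts straight down.
Horizontal: T_P cos 54° = T_Q cos 15°  →  T_Q = 0.6085 T_P.
Vertical: T_P sin 54° + T_Q sin 15° = 656.6.
Substituting the horizontal relation into the vertical equation gives 0.9665 T_P = 656.6, so T_P = 679.3 N.

T_P ≈ 679 N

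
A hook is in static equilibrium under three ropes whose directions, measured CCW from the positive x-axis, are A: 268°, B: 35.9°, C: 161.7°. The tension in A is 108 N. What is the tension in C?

Resolve: ΣF_x = 108 cos 268° + T_B cos 35.9° + T_C cos 161.7° = 0.
        ΣF_y = 108 sin 268° + T_B sin 35.9° + T_C sin 161.7° = 0.
The known terms sum to (-3.769, -107.9) N, so 0.8100 T_B − 0.9494 T_C = 3.769 and 0.5864 T_B + 0.3140 T_C = 107.9.
Solving simultaneously: T_B = 127.8 N, T_C = 105.1 N.

T_C ≈ 105 N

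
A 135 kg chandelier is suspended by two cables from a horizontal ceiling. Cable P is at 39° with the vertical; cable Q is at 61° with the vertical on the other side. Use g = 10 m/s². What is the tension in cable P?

T_P ≈ 1200 N

Angles from the horizontal: cable P is 90° − 39° = 51°, cable Q is 90° − 61° = 29°.
Weight W = 135 × 10 = 1350 N acts straight down.
Horizontal: T_P cos 51° = T_Q cos 29°  →  T_Q = 0.7195 T_P.
Vertical: T_P sin 51° + T_Q sin 29° = 1350.
Substituting the horizontal relation into the vertical equation gives 1.126 T_P = 1350, so T_P = 1199 N.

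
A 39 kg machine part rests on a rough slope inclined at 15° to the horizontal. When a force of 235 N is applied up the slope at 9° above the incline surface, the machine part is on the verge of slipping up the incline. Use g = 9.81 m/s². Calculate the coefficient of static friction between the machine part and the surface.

μ ≈ 0.400

On the verge of sliding up the incline, friction is at its maximum μN and acts down the slope.
Perpendicular to incline: N = W cos 15° − P sin 9° = 369.6 − 36.76 = 332.8 N.
Along incline: P cos 9° − μN = W sin 15° → μ = −(W sin 15° − P cos 9°) / N = 0.3999.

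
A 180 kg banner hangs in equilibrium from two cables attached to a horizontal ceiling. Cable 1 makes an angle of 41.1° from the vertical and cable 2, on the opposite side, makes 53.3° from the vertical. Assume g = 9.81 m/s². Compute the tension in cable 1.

T_1 ≈ 1420 N

Angles from the horizontal: cable 1 is 90° − 41.1° = 48.9°, cable 2 is 90° − 53.3° = 36.7°.
Weight W = 180 × 9.81 = 1766 N acts straight down.
Horizontal: T_1 cos 48.9° = T_2 cos 36.7°  →  T_2 = 0.8199 T_1.
Vertical: T_1 sin 48.9° + T_2 sin 36.7° = 1766.
Substituting the horizontal relation into the vertical equation gives 1.244 T_1 = 1766, so T_1 = 1420 N.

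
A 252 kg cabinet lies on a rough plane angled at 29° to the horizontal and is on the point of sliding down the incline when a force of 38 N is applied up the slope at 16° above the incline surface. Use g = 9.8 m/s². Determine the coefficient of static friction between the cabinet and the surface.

On the verge of sliding down the incline, friction is at its maximum μN and acts up the slope.
Perpendicular to incline: N = W cos 29° − P sin 16° = 2160 − 10.47 = 2149 N.
Along incline: P cos 16° + μN = W sin 29° → μ = (W sin 29° − P cos 16°) / N = 0.54.

μ ≈ 0.540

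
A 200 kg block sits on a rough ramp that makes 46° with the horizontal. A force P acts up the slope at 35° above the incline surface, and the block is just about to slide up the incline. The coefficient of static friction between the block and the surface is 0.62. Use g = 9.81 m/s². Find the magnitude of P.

On the verge of sliding up the incline, friction equals μN and acts down the slope.
Perpendicular: N + P sin 35° = W cos 46° = 1363 N.
Along incline: P cos 35° = W sin 46° + μN  with W sin 46° = 1411 N.
Solving the pair for P and N: P = 1921 N, N = 261.3 N (and f = μN = 162 N).

P ≈ 1920 N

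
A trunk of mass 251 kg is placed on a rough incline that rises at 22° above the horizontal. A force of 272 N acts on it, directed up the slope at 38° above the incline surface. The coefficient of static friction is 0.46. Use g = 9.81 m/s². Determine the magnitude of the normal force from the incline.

Axes along / perpendicular to the incline. W sin 22° = 922.4 N down-slope; W cos 22° = 2283 N into the surface.
Perpendicular: N = W cos 22° − P sin 38° = 2283 − 167.5 = 2116 N.
Along incline: P cos 38° + f = W sin 22° (friction acts up-slope) → f = 922.4 − 214.3 = 708.1 N.
|f| = 708.1 N ≤ μN = 973.2 N, so the trunk is indeed static.

N ≈ 2120 N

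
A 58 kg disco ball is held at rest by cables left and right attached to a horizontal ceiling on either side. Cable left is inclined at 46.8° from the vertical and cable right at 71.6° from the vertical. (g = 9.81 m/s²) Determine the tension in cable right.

Angles from the horizontal: cable left is 90° − 46.8° = 43.2°, cable right is 90° − 71.6° = 18.4°.
Weight W = 58 × 9.81 = 569 N acts straight down.
Horizontal: T_left cos 43.2° = T_right cos 18.4°  →  T_left = 1.302 T_right.
Vertical: T_left sin 43.2° + T_right sin 18.4° = 569.
Substituting the horizontal relation into the vertical equation gives 1.207 T_right = 569, so T_right = 471.5 N.

T_right ≈ 472 N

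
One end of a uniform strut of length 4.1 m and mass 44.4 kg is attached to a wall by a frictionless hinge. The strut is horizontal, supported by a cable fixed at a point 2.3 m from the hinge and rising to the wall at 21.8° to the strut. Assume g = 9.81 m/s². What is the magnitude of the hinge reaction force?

Take torques about the hinge: T sin 21.8° · 2.3 = 44.4×9.81×2.05 = 892.91 N·m.
So T = 892.91 / (0.3714 × 2.3) = 1045.4 N.
ΣF_x = 0: H_x = T cos 21.8° = 970.62 N.
ΣF_y = 0: H_y = (44.4×9.81) − T sin 21.8° = 435.56 − 388.22 = 47.344 N.
|H| = √(H_x² + H_y²) = √((970.62)² + (47.344)²) = 971.77 N.

|H| ≈ 972 N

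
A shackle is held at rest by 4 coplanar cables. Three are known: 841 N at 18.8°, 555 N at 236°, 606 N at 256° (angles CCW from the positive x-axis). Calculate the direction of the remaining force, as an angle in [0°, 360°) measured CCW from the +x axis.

θ ≈ 114°

Sum the known components: ΣF_x = 339.2 N, ΣF_y = -777.1 N.
For equilibrium the remaining force must supply (−ΣF_x, −ΣF_y) = (-339.2, 777.1) N.
Magnitude = √((-339.2)² + (777.1)²) = 847.9 N; direction = atan2(777.1, -339.2) = 113.6°.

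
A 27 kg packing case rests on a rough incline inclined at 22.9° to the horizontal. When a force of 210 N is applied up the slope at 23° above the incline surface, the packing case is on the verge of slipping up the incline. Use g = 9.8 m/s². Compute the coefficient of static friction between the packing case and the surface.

On the verge of sliding up the incline, friction is at its maximum μN and acts down the slope.
Perpendicular to incline: N = W cos 22.9° − P sin 23° = 243.7 − 82.05 = 161.7 N.
Along incline: P cos 23° − μN = W sin 22.9° → μ = −(W sin 22.9° − P cos 23°) / N = 0.5587.

μ ≈ 0.559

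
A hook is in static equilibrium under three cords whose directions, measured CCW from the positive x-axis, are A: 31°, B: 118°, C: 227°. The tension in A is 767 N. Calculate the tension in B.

Resolve: ΣF_x = 767 cos 31° + T_B cos 118° + T_C cos 227° = 0.
        ΣF_y = 767 sin 31° + T_B sin 118° + T_C sin 227° = 0.
The known terms sum to (657.4, 395) N, so -0.4695 T_B − 0.6820 T_C = -657.4 and 0.8829 T_B − 0.7314 T_C = -395.
Solving simultaneously: T_B = 223.6 N, T_C = 810.1 N.

T_B ≈ 224 N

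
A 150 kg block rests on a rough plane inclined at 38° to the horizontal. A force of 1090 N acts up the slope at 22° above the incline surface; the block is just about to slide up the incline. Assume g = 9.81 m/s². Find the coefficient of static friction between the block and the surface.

μ ≈ 0.139

On the verge of sliding up the incline, friction is at its maximum μN and acts down the slope.
Perpendicular to incline: N = W cos 38° − P sin 22° = 1160 − 408.3 = 751.2 N.
Along incline: P cos 22° − μN = W sin 38° → μ = −(W sin 38° − P cos 22°) / N = 0.1393.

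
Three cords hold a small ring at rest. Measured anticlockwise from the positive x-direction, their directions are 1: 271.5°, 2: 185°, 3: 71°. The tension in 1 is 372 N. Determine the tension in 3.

T_3 ≈ 406 N

Resolve: ΣF_x = 372 cos 271.5° + T_2 cos 185° + T_3 cos 71° = 0.
        ΣF_y = 372 sin 271.5° + T_2 sin 185° + T_3 sin 71° = 0.
The known terms sum to (9.738, -371.9) N, so -0.9962 T_2 + 0.3256 T_3 = -9.738 and -0.0872 T_2 + 0.9455 T_3 = 371.9.
Solving simultaneously: T_2 = 142.6 N, T_3 = 406.4 N.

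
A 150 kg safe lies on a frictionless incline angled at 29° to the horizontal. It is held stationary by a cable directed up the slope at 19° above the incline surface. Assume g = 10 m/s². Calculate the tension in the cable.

Take axes along and perpendicular to the incline. Weight components: W sin 29° = 727.2 N down-slope, W cos 29° = 1312 N into the surface.
Along incline: T cos 19° = W sin 29° → T = 769.1 N.
Perpendicular: N = W cos 29° − T sin 19° = 1062 N.

T ≈ 769 N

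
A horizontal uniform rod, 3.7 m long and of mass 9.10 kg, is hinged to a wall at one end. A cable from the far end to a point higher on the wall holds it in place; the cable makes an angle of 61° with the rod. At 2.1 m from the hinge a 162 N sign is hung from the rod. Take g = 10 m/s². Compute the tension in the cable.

T ≈ 157 N

Take torques about the hinge: T sin 61° · 3.7 = 9.10×10×1.85 + 162×2.1 = 508.55 N·m.
So T = 508.55 / (0.8746 × 3.7) = 157.15 N.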